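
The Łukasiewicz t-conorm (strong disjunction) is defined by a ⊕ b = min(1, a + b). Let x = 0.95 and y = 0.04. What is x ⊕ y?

0.99

x ⊕ y = min(1, 0.95 + 0.04) = min(1, 0.99) = 0.99
For comparison, the Gödel t-conorm max(a, b) would give 0.95.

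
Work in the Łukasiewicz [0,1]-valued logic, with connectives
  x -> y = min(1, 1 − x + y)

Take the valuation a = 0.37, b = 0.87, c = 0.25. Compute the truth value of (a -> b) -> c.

a -> b = min(1, 1 − 0.37 + 0.87) = min(1, 1.50) = 1.00
(a -> b) -> c = min(1, 1 − 1.00 + 0.25) = min(1, 0.25) = 0.25

0.25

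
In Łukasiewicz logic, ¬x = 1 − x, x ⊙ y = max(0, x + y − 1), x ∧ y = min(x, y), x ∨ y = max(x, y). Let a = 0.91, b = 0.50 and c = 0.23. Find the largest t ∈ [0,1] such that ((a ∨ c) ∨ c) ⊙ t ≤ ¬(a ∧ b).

a ∨ c = max(0.91, 0.23) = 0.91
(a ∨ c) ∨ c = max(0.91, 0.23) = 0.91
So the left factor is (a ∨ c) ∨ c = 0.91.
a ∧ b = min(0.91, 0.50) = 0.50
¬(a ∧ b) = 1 − 0.50 = 0.50
So the right-hand bound is ¬(a ∧ b) = 0.50.
The residuum of the Łukasiewicz t-norm gives the supremum: min(1, 1 − 0.91 + 0.50).
1 − 0.91 + 0.50 = 0.59, so t = min(1, 0.59) = 0.59.
Check: 0.91 ⊙ 0.59 = max(0, 0.50) = 0.50 ≤ 0.50.

0.59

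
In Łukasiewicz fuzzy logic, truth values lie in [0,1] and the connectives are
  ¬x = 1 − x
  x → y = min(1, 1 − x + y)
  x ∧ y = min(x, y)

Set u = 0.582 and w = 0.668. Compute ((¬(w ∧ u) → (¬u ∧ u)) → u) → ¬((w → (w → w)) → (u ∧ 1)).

w ∧ u = min(0.668, 0.582) = 0.582
¬(w ∧ u) = 1 − 0.582 = 0.418
¬u = 1 − 0.582 = 0.418
¬u ∧ u = min(0.418, 0.582) = 0.418
¬(w ∧ u) → (¬u ∧ u) = min(1, 1 − 0.418 + 0.418) = min(1, 1.000) = 1.000
(¬(w ∧ u) → (¬u ∧ u)) → u = min(1, 1 − 1.000 + 0.582) = min(1, 0.582) = 0.582
w → w = min(1, 1 − 0.668 + 0.668) = min(1, 1.000) = 1.000
w → (w → w) = min(1, 1 − 0.668 + 1.000) = min(1, 1.332) = 1.000
u ∧ 1 = min(0.582, 1.000) = 0.582
(w → (w → w)) → (u ∧ 1) = min(1, 1 − 1.000 + 0.582) = min(1, 0.582) = 0.582
¬((w → (w → w)) → (u ∧ 1)) = 1 − 0.582 = 0.418
((¬(w ∧ u) → (¬u ∧ u)) → u) → ¬((w → (w → w)) → (u ∧ 1)) = min(1, 1 − 0.582 + 0.418) = min(1, 0.836) = 0.836

0.836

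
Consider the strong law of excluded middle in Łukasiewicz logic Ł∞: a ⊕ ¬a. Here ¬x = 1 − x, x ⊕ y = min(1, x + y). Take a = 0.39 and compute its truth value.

1.00

¬a = 1 − 0.39 = 0.61
a ⊕ ¬a = min(1, 0.39 + 0.61) = min(1, 1.00) = 1.00
(As expected: always 1 in Ł∞ since a ⊕ (1−a) = 1.)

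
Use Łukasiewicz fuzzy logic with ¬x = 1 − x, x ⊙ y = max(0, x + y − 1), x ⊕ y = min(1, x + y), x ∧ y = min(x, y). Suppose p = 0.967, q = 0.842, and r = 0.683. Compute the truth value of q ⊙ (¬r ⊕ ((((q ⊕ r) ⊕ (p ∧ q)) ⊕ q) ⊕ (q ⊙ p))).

¬r = 1 − 0.683 = 0.317
q ⊕ r = min(1, 0.842 + 0.683) = min(1, 1.525) = 1.000
p ∧ q = min(0.967, 0.842) = 0.842
(q ⊕ r) ⊕ (p ∧ q) = min(1, 1.000 + 0.842) = min(1, 1.842) = 1.000
((q ⊕ r) ⊕ (p ∧ q)) ⊕ q = min(1, 1.000 + 0.842) = min(1, 1.842) = 1.000
q ⊙ p = max(0, 0.842 + 0.967 − 1) = max(0, 0.809) = 0.809
(((q ⊕ r) ⊕ (p ∧ q)) ⊕ q) ⊕ (q ⊙ p) = min(1, 1.000 + 0.809) = min(1, 1.809) = 1.000
¬r ⊕ ((((q ⊕ r) ⊕ (p ∧ q)) ⊕ q) ⊕ (q ⊙ p)) = min(1, 0.317 + 1.000) = min(1, 1.317) = 1.000
q ⊙ (¬r ⊕ ((((q ⊕ r) ⊕ (p ∧ q)) ⊕ q) ⊕ (q ⊙ p))) = max(0, 0.842 + 1.000 − 1) = max(0, 0.842) = 0.842

0.842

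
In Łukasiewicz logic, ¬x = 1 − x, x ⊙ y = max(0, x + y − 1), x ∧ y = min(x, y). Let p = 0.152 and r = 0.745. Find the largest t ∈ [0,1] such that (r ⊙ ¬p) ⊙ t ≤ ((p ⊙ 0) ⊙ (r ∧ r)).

0.407

¬p = 1 − 0.152 = 0.848
r ⊙ ¬p = max(0, 0.745 + 0.848 − 1) = max(0, 0.593) = 0.593
So the left factor is r ⊙ ¬p = 0.593.
p ⊙ 0 = max(0, 0.152 + 0.000 − 1) = max(0, -0.848) = 0.000
r ∧ r = min(0.745, 0.745) = 0.745
(p ⊙ 0) ⊙ (r ∧ r) = max(0, 0.000 + 0.745 − 1) = max(0, -0.255) = 0.000
So the right-hand bound is (p ⊙ 0) ⊙ (r ∧ r) = 0.000.
The residuum of the Łukasiewicz t-norm gives the supremum: min(1, 1 − 0.593 + 0.000).
1 − 0.593 + 0.000 = 0.407, so t = min(1, 0.407) = 0.407.
Check: 0.593 ⊙ 0.407 = max(0, 0.000) = 0.000 ≤ 0.000.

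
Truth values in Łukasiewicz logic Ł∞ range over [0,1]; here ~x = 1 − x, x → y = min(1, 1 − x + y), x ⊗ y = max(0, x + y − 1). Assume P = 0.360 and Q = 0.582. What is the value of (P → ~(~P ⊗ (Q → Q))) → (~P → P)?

~P = 1 − 0.360 = 0.640
Q → Q = min(1, 1 − 0.582 + 0.582) = min(1, 1.000) = 1.000
~P ⊗ (Q → Q) = max(0, 0.640 + 1.000 − 1) = max(0, 0.640) = 0.640
~(~P ⊗ (Q → Q)) = 1 − 0.640 = 0.360
P → ~(~P ⊗ (Q → Q)) = min(1, 1 − 0.360 + 0.360) = min(1, 1.000) = 1.000
~P → P = min(1, 1 − 0.640 + 0.360) = min(1, 0.720) = 0.720
(P → ~(~P ⊗ (Q → Q))) → (~P → P) = min(1, 1 − 1.000 + 0.720) = min(1, 0.720) = 0.720

0.720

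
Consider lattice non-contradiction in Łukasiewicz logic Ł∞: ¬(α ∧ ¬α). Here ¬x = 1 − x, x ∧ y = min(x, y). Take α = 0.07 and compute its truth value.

0.93

¬α = 1 − 0.07 = 0.93
α ∧ ¬α = min(0.07, 0.93) = 0.07
¬(α ∧ ¬α) = 1 − 0.07 = 0.93
(The value 0.93 < 1 shows this instance is not satisfied; not a Ł∞-tautology — its value is 1 − min(a, 1−a).)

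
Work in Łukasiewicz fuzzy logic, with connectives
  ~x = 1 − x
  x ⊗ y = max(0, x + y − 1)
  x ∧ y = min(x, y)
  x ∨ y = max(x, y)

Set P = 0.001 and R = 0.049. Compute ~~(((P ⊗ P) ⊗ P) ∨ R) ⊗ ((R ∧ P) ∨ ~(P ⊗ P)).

0.049

P ⊗ P = max(0, 0.001 + 0.001 − 1) = max(0, -0.998) = 0.000
(P ⊗ P) ⊗ P = max(0, 0.000 + 0.001 − 1) = max(0, -0.999) = 0.000
((P ⊗ P) ⊗ P) ∨ R = max(0.000, 0.049) = 0.049
~(((P ⊗ P) ⊗ P) ∨ R) = 1 − 0.049 = 0.951
~~(((P ⊗ P) ⊗ P) ∨ R) = 1 − 0.951 = 0.049
R ∧ P = min(0.049, 0.001) = 0.001
~(P ⊗ P) = 1 − 0.000 = 1.000
(R ∧ P) ∨ ~(P ⊗ P) = max(0.001, 1.000) = 1.000
~~(((P ⊗ P) ⊗ P) ∨ R) ⊗ ((R ∧ P) ∨ ~(P ⊗ P)) = max(0, 0.049 + 1.000 − 1) = max(0, 0.049) = 0.049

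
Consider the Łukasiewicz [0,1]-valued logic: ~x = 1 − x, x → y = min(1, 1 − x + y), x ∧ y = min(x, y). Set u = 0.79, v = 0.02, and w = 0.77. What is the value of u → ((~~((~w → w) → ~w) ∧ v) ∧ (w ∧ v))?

0.23

~w = 1 − 0.77 = 0.23
~w → w = min(1, 1 − 0.23 + 0.77) = min(1, 1.54) = 1.00
(~w → w) → ~w = min(1, 1 − 1.00 + 0.23) = min(1, 0.23) = 0.23
~((~w → w) → ~w) = 1 − 0.23 = 0.77
~~((~w → w) → ~w) = 1 − 0.77 = 0.23
~~((~w → w) → ~w) ∧ v = min(0.23, 0.02) = 0.02
w ∧ v = min(0.77, 0.02) = 0.02
(~~((~w → w) → ~w) ∧ v) ∧ (w ∧ v) = min(0.02, 0.02) = 0.02
u → ((~~((~w → w) → ~w) ∧ v) ∧ (w ∧ v)) = min(1, 1 − 0.79 + 0.02) = min(1, 0.23) = 0.23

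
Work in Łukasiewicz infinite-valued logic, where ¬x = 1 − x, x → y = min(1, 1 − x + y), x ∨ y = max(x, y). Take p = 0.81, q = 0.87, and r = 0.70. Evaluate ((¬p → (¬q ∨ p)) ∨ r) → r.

0.70

¬p = 1 − 0.81 = 0.19
¬q = 1 − 0.87 = 0.13
¬q ∨ p = max(0.13, 0.81) = 0.81
¬p → (¬q ∨ p) = min(1, 1 − 0.19 + 0.81) = min(1, 1.62) = 1.00
(¬p → (¬q ∨ p)) ∨ r = max(1.00, 0.70) = 1.00
((¬p → (¬q ∨ p)) ∨ r) → r = min(1, 1 − 1.00 + 0.70) = min(1, 0.70) = 0.70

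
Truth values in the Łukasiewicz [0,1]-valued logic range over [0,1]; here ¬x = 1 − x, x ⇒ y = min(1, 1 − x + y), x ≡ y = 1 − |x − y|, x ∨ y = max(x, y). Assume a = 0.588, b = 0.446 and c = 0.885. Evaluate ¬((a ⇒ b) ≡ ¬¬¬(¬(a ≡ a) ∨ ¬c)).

0.027

a ⇒ b = min(1, 1 − 0.588 + 0.446) = min(1, 0.858) = 0.858
a ≡ a = 1 − |0.588 − 0.588| = 1 − 0.000 = 1.000
¬(a ≡ a) = 1 − 1.000 = 0.000
¬c = 1 − 0.885 = 0.115
¬(a ≡ a) ∨ ¬c = max(0.000, 0.115) = 0.115
¬(¬(a ≡ a) ∨ ¬c) = 1 − 0.115 = 0.885
¬¬(¬(a ≡ a) ∨ ¬c) = 1 − 0.885 = 0.115
¬¬¬(¬(a ≡ a) ∨ ¬c) = 1 − 0.115 = 0.885
(a ⇒ b) ≡ ¬¬¬(¬(a ≡ a) ∨ ¬c) = 1 − |0.858 − 0.885| = 1 − 0.027 = 0.973
¬((a ⇒ b) ≡ ¬¬¬(¬(a ≡ a) ∨ ¬c)) = 1 − 0.973 = 0.027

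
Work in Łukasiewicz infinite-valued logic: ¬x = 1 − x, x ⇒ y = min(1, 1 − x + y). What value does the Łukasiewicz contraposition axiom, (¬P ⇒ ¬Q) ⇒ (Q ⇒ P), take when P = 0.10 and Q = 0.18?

1.00

¬P = 1 − 0.10 = 0.90
¬Q = 1 − 0.18 = 0.82
¬P ⇒ ¬Q = min(1, 1 − 0.90 + 0.82) = min(1, 0.92) = 0.92
Q ⇒ P = min(1, 1 − 0.18 + 0.10) = min(1, 0.92) = 0.92
(¬P ⇒ ¬Q) ⇒ (Q ⇒ P) = min(1, 1 − 0.92 + 0.92) = min(1, 1.00) = 1.00
(As expected: an axiom of Ł∞, always 1.)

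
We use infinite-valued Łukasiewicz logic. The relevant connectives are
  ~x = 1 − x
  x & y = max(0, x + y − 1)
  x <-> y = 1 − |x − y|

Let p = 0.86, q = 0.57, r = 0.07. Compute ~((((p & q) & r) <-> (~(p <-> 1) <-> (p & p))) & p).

p & q = max(0, 0.86 + 0.57 − 1) = max(0, 0.43) = 0.43
(p & q) & r = max(0, 0.43 + 0.07 − 1) = max(0, -0.50) = 0.00
p <-> 1 = 1 − |0.86 − 1.00| = 1 − 0.14 = 0.86
~(p <-> 1) = 1 − 0.86 = 0.14
p & p = max(0, 0.86 + 0.86 − 1) = max(0, 0.72) = 0.72
~(p <-> 1) <-> (p & p) = 1 − |0.14 − 0.72| = 1 − 0.58 = 0.42
((p & q) & r) <-> (~(p <-> 1) <-> (p & p)) = 1 − |0.00 − 0.42| = 1 − 0.42 = 0.58
(((p & q) & r) <-> (~(p <-> 1) <-> (p & p))) & p = max(0, 0.58 + 0.86 − 1) = max(0, 0.44) = 0.44
~((((p & q) & r) <-> (~(p <-> 1) <-> (p & p))) & p) = 1 − 0.44 = 0.56

0.56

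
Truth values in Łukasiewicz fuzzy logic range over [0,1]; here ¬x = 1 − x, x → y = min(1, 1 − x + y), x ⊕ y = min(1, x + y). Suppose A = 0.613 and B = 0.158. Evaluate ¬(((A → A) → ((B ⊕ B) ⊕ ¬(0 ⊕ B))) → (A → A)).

0.000

A → A = min(1, 1 − 0.613 + 0.613) = min(1, 1.000) = 1.000
B ⊕ B = min(1, 0.158 + 0.158) = min(1, 0.316) = 0.316
0 ⊕ B = min(1, 0.000 + 0.158) = min(1, 0.158) = 0.158
¬(0 ⊕ B) = 1 − 0.158 = 0.842
(B ⊕ B) ⊕ ¬(0 ⊕ B) = min(1, 0.316 + 0.842) = min(1, 1.158) = 1.000
(A → A) → ((B ⊕ B) ⊕ ¬(0 ⊕ B)) = min(1, 1 − 1.000 + 1.000) = min(1, 1.000) = 1.000
((A → A) → ((B ⊕ B) ⊕ ¬(0 ⊕ B))) → (A → A) = min(1, 1 − 1.000 + 1.000) = min(1, 1.000) = 1.000
¬(((A → A) → ((B ⊕ B) ⊕ ¬(0 ⊕ B))) → (A → A)) = 1 − 1.000 = 0.000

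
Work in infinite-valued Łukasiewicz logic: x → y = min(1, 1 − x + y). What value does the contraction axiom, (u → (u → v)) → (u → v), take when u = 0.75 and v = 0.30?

u → v = min(1, 1 − 0.75 + 0.30) = min(1, 0.55) = 0.55
u → (u → v) = min(1, 1 − 0.75 + 0.55) = min(1, 0.80) = 0.80
(u → (u → v)) → (u → v) = min(1, 1 − 0.80 + 0.55) = min(1, 0.75) = 0.75
(The value 0.75 < 1 shows this instance is not satisfied; fails in Ł∞ (the t-norm is not idempotent).)

0.75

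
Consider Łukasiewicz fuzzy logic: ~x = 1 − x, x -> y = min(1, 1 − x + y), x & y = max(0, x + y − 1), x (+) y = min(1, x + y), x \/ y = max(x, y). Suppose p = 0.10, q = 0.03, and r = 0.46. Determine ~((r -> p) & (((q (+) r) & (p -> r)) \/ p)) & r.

r -> p = min(1, 1 − 0.46 + 0.10) = min(1, 0.64) = 0.64
q (+) r = min(1, 0.03 + 0.46) = min(1, 0.49) = 0.49
p -> r = min(1, 1 − 0.10 + 0.46) = min(1, 1.36) = 1.00
(q (+) r) & (p -> r) = max(0, 0.49 + 1.00 − 1) = max(0, 0.49) = 0.49
((q (+) r) & (p -> r)) \/ p = max(0.49, 0.10) = 0.49
(r -> p) & (((q (+) r) & (p -> r)) \/ p) = max(0, 0.64 + 0.49 − 1) = max(0, 0.13) = 0.13
~((r -> p) & (((q (+) r) & (p -> r)) \/ p)) = 1 − 0.13 = 0.87
~((r -> p) & (((q (+) r) & (p -> r)) \/ p)) & r = max(0, 0.87 + 0.46 − 1) = max(0, 0.33) = 0.33

0.33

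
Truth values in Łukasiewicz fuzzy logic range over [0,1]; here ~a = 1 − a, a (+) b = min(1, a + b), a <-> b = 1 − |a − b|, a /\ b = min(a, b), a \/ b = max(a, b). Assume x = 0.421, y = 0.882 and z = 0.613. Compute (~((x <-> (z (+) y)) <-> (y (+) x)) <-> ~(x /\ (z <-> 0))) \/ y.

0.966

z (+) y = min(1, 0.613 + 0.882) = min(1, 1.495) = 1.000
x <-> (z (+) y) = 1 − |0.421 − 1.000| = 1 − 0.579 = 0.421
y (+) x = min(1, 0.882 + 0.421) = min(1, 1.303) = 1.000
(x <-> (z (+) y)) <-> (y (+) x) = 1 − |0.421 − 1.000| = 1 − 0.579 = 0.421
~((x <-> (z (+) y)) <-> (y (+) x)) = 1 − 0.421 = 0.579
z <-> 0 = 1 − |0.613 − 0.000| = 1 − 0.613 = 0.387
x /\ (z <-> 0) = min(0.421, 0.387) = 0.387
~(x /\ (z <-> 0)) = 1 − 0.387 = 0.613
~((x <-> (z (+) y)) <-> (y (+) x)) <-> ~(x /\ (z <-> 0)) = 1 − |0.579 − 0.613| = 1 − 0.034 = 0.966
(~((x <-> (z (+) y)) <-> (y (+) x)) <-> ~(x /\ (z <-> 0))) \/ y = max(0.966, 0.882) = 0.966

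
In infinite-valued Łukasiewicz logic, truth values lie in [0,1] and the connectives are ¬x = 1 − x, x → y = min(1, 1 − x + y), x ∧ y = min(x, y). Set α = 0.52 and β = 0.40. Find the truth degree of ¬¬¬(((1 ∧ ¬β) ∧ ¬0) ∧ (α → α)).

¬β = 1 − 0.40 = 0.60
1 ∧ ¬β = min(1.00, 0.60) = 0.60
¬0 = 1 − 0.00 = 1.00
(1 ∧ ¬β) ∧ ¬0 = min(0.60, 1.00) = 0.60
α → α = min(1, 1 − 0.52 + 0.52) = min(1, 1.00) = 1.00
((1 ∧ ¬β) ∧ ¬0) ∧ (α → α) = min(0.60, 1.00) = 0.60
¬(((1 ∧ ¬β) ∧ ¬0) ∧ (α → α)) = 1 − 0.60 = 0.40
¬¬(((1 ∧ ¬β) ∧ ¬0) ∧ (α → α)) = 1 − 0.40 = 0.60
¬¬¬(((1 ∧ ¬β) ∧ ¬0) ∧ (α → α)) = 1 − 0.60 = 0.40

0.40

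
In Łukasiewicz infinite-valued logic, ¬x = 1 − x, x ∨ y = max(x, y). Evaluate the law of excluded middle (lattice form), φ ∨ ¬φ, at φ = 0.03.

0.97

¬φ = 1 − 0.03 = 0.97
φ ∨ ¬φ = max(0.03, 0.97) = 0.97
(The value 0.97 < 1 shows this instance is not satisfied; not a Ł∞-tautology — its value is max(a, 1−a).)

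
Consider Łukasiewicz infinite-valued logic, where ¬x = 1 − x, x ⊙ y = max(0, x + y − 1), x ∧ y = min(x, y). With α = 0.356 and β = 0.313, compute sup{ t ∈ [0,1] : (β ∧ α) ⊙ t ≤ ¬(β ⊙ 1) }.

β ∧ α = min(0.313, 0.356) = 0.313
So the left factor is β ∧ α = 0.313.
β ⊙ 1 = max(0, 0.313 + 1.000 − 1) = max(0, 0.313) = 0.313
¬(β ⊙ 1) = 1 − 0.313 = 0.687
So the right-hand bound is ¬(β ⊙ 1) = 0.687.
The residuum of the Łukasiewicz t-norm gives the supremum: min(1, 1 − 0.313 + 0.687).
1 − 0.313 + 0.687 = 1.374, so t = min(1, 1.374) = 1.000.
Check: 0.313 ⊙ 1.000 = max(0, 0.313) = 0.313 ≤ 0.687.

1.000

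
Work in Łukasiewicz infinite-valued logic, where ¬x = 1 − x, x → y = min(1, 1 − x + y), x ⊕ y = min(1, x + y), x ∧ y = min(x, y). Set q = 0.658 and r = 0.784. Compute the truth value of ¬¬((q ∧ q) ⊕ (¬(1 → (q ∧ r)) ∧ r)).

q ∧ q = min(0.658, 0.658) = 0.658
q ∧ r = min(0.658, 0.784) = 0.658
1 → (q ∧ r) = min(1, 1 − 1.000 + 0.658) = min(1, 0.658) = 0.658
¬(1 → (q ∧ r)) = 1 − 0.658 = 0.342
¬(1 → (q ∧ r)) ∧ r = min(0.342, 0.784) = 0.342
(q ∧ q) ⊕ (¬(1 → (q ∧ r)) ∧ r) = min(1, 0.658 + 0.342) = min(1, 1.000) = 1.000
¬((q ∧ q) ⊕ (¬(1 → (q ∧ r)) ∧ r)) = 1 − 1.000 = 0.000
¬¬((q ∧ q) ⊕ (¬(1 → (q ∧ r)) ∧ r)) = 1 − 0.000 = 1.000

1.000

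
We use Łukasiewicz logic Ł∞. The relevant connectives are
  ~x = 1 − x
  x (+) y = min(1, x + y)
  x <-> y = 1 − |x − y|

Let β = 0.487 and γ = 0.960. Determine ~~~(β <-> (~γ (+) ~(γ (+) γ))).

~γ = 1 − 0.960 = 0.040
γ (+) γ = min(1, 0.960 + 0.960) = min(1, 1.920) = 1.000
~(γ (+) γ) = 1 − 1.000 = 0.000
~γ (+) ~(γ (+) γ) = min(1, 0.040 + 0.000) = min(1, 0.040) = 0.040
β <-> (~γ (+) ~(γ (+) γ)) = 1 − |0.487 − 0.040| = 1 − 0.447 = 0.553
~(β <-> (~γ (+) ~(γ (+) γ))) = 1 − 0.553 = 0.447
~~(β <-> (~γ (+) ~(γ (+) γ))) = 1 − 0.447 = 0.553
~~~(β <-> (~γ (+) ~(γ (+) γ))) = 1 − 0.553 = 0.447

0.447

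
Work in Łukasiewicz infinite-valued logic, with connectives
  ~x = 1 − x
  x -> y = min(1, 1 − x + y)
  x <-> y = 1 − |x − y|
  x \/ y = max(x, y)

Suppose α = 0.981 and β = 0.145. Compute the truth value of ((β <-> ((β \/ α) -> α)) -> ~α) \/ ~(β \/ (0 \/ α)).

0.874

β \/ α = max(0.145, 0.981) = 0.981
(β \/ α) -> α = min(1, 1 − 0.981 + 0.981) = min(1, 1.000) = 1.000
β <-> ((β \/ α) -> α) = 1 − |0.145 − 1.000| = 1 − 0.855 = 0.145
~α = 1 − 0.981 = 0.019
(β <-> ((β \/ α) -> α)) -> ~α = min(1, 1 − 0.145 + 0.019) = min(1, 0.874) = 0.874
0 \/ α = max(0.000, 0.981) = 0.981
β \/ (0 \/ α) = max(0.145, 0.981) = 0.981
~(β \/ (0 \/ α)) = 1 − 0.981 = 0.019
((β <-> ((β \/ α) -> α)) -> ~α) \/ ~(β \/ (0 \/ α)) = max(0.874, 0.019) = 0.874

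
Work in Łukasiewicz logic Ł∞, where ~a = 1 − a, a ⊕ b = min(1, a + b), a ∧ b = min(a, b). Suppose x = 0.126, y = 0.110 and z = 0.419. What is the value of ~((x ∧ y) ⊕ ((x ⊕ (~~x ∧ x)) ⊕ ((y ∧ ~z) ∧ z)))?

x ∧ y = min(0.126, 0.110) = 0.110
~x = 1 − 0.126 = 0.874
~~x = 1 − 0.874 = 0.126
~~x ∧ x = min(0.126, 0.126) = 0.126
x ⊕ (~~x ∧ x) = min(1, 0.126 + 0.126) = min(1, 0.252) = 0.252
~z = 1 − 0.419 = 0.581
y ∧ ~z = min(0.110, 0.581) = 0.110
(y ∧ ~z) ∧ z = min(0.110, 0.419) = 0.110
(x ⊕ (~~x ∧ x)) ⊕ ((y ∧ ~z) ∧ z) = min(1, 0.252 + 0.110) = min(1, 0.362) = 0.362
(x ∧ y) ⊕ ((x ⊕ (~~x ∧ x)) ⊕ ((y ∧ ~z) ∧ z)) = min(1, 0.110 + 0.362) = min(1, 0.472) = 0.472
~((x ∧ y) ⊕ ((x ⊕ (~~x ∧ x)) ⊕ ((y ∧ ~z) ∧ z))) = 1 − 0.472 = 0.528

0.528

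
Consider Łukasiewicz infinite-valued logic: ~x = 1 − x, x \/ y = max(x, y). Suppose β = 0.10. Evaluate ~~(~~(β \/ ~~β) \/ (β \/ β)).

~β = 1 − 0.10 = 0.90
~~β = 1 − 0.90 = 0.10
β \/ ~~β = max(0.10, 0.10) = 0.10
~(β \/ ~~β) = 1 − 0.10 = 0.90
~~(β \/ ~~β) = 1 − 0.90 = 0.10
β \/ β = max(0.10, 0.10) = 0.10
~~(β \/ ~~β) \/ (β \/ β) = max(0.10, 0.10) = 0.10
~(~~(β \/ ~~β) \/ (β \/ β)) = 1 − 0.10 = 0.90
~~(~~(β \/ ~~β) \/ (β \/ β)) = 1 − 0.90 = 0.10

0.10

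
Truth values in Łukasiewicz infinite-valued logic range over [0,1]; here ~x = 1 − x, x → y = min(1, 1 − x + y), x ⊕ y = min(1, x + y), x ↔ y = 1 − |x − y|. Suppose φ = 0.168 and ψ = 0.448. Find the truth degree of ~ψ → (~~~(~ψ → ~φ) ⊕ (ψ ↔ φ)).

~ψ = 1 − 0.448 = 0.552
~φ = 1 − 0.168 = 0.832
~ψ → ~φ = min(1, 1 − 0.552 + 0.832) = min(1, 1.280) = 1.000
~(~ψ → ~φ) = 1 − 1.000 = 0.000
~~(~ψ → ~φ) = 1 − 0.000 = 1.000
~~~(~ψ → ~φ) = 1 − 1.000 = 0.000
ψ ↔ φ = 1 − |0.448 − 0.168| = 1 − 0.280 = 0.720
~~~(~ψ → ~φ) ⊕ (ψ ↔ φ) = min(1, 0.000 + 0.720) = min(1, 0.720) = 0.720
~ψ → (~~~(~ψ → ~φ) ⊕ (ψ ↔ φ)) = min(1, 1 − 0.552 + 0.720) = min(1, 1.168) = 1.000

1.000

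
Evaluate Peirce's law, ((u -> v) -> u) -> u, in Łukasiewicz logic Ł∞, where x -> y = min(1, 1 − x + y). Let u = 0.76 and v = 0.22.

0.76

u -> v = min(1, 1 − 0.76 + 0.22) = min(1, 0.46) = 0.46
(u -> v) -> u = min(1, 1 − 0.46 + 0.76) = min(1, 1.30) = 1.00
((u -> v) -> u) -> u = min(1, 1 − 1.00 + 0.76) = min(1, 0.76) = 0.76
(The value 0.76 < 1 shows this instance is not satisfied; not a Ł∞-tautology in general.)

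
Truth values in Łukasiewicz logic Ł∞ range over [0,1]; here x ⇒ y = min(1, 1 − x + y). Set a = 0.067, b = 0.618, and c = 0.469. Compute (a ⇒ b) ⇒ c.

a ⇒ b = min(1, 1 − 0.067 + 0.618) = min(1, 1.551) = 1.000
(a ⇒ b) ⇒ c = min(1, 1 − 1.000 + 0.469) = min(1, 0.469) = 0.469

0.469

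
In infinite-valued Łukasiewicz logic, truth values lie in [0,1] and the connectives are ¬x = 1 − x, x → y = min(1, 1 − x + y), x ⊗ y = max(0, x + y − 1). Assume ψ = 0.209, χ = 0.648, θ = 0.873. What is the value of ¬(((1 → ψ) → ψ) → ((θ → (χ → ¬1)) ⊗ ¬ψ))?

0.730

1 → ψ = min(1, 1 − 1.000 + 0.209) = min(1, 0.209) = 0.209
(1 → ψ) → ψ = min(1, 1 − 0.209 + 0.209) = min(1, 1.000) = 1.000
¬1 = 1 − 1.000 = 0.000
χ → ¬1 = min(1, 1 − 0.648 + 0.000) = min(1, 0.352) = 0.352
θ → (χ → ¬1) = min(1, 1 − 0.873 + 0.352) = min(1, 0.479) = 0.479
¬ψ = 1 − 0.209 = 0.791
(θ → (χ → ¬1)) ⊗ ¬ψ = max(0, 0.479 + 0.791 − 1) = max(0, 0.270) = 0.270
((1 → ψ) → ψ) → ((θ → (χ → ¬1)) ⊗ ¬ψ) = min(1, 1 − 1.000 + 0.270) = min(1, 0.270) = 0.270
¬(((1 → ψ) → ψ) → ((θ → (χ → ¬1)) ⊗ ¬ψ)) = 1 − 0.270 = 0.730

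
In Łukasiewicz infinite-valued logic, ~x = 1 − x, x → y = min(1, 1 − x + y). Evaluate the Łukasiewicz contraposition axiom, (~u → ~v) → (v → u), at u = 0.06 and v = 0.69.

1.00

~u = 1 − 0.06 = 0.94
~v = 1 − 0.69 = 0.31
~u → ~v = min(1, 1 − 0.94 + 0.31) = min(1, 0.37) = 0.37
v → u = min(1, 1 − 0.69 + 0.06) = min(1, 0.37) = 0.37
(~u → ~v) → (v → u) = min(1, 1 − 0.37 + 0.37) = min(1, 1.00) = 1.00
(As expected: an axiom of Ł∞, always 1.)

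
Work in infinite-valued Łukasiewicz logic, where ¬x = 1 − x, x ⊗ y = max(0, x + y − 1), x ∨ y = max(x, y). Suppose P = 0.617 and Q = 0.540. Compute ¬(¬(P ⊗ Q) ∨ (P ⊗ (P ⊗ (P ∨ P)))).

0.157

P ⊗ Q = max(0, 0.617 + 0.540 − 1) = max(0, 0.157) = 0.157
¬(P ⊗ Q) = 1 − 0.157 = 0.843
P ∨ P = max(0.617, 0.617) = 0.617
P ⊗ (P ∨ P) = max(0, 0.617 + 0.617 − 1) = max(0, 0.234) = 0.234
P ⊗ (P ⊗ (P ∨ P)) = max(0, 0.617 + 0.234 − 1) = max(0, -0.149) = 0.000
¬(P ⊗ Q) ∨ (P ⊗ (P ⊗ (P ∨ P))) = max(0.843, 0.000) = 0.843
¬(¬(P ⊗ Q) ∨ (P ⊗ (P ⊗ (P ∨ P)))) = 1 − 0.843 = 0.157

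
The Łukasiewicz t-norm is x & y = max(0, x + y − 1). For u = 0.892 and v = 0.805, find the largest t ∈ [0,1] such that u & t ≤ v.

0.913

The residuum of the Łukasiewicz t-norm gives the supremum: min(1, 1 − 0.892 + 0.805).
1 − 0.892 + 0.805 = 0.913, so t = min(1, 0.913) = 0.913.
Check: 0.892 & 0.913 = max(0, 0.805) = 0.805 ≤ 0.805.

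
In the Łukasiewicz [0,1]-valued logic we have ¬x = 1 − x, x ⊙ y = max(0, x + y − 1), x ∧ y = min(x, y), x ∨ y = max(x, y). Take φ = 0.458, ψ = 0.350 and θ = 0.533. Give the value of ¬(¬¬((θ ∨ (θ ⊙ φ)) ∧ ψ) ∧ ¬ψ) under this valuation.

θ ⊙ φ = max(0, 0.533 + 0.458 − 1) = max(0, -0.009) = 0.000
θ ∨ (θ ⊙ φ) = max(0.533, 0.000) = 0.533
(θ ∨ (θ ⊙ φ)) ∧ ψ = min(0.533, 0.350) = 0.350
¬((θ ∨ (θ ⊙ φ)) ∧ ψ) = 1 − 0.350 = 0.650
¬¬((θ ∨ (θ ⊙ φ)) ∧ ψ) = 1 − 0.650 = 0.350
¬ψ = 1 − 0.350 = 0.650
¬¬((θ ∨ (θ ⊙ φ)) ∧ ψ) ∧ ¬ψ = min(0.350, 0.650) = 0.350
¬(¬¬((θ ∨ (θ ⊙ φ)) ∧ ψ) ∧ ¬ψ) = 1 − 0.350 = 0.650

0.650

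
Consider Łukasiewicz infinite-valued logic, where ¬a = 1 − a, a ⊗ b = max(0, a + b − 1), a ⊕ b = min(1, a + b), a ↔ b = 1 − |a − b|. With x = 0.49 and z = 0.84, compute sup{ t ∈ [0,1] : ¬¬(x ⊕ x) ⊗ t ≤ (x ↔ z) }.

0.67

x ⊕ x = min(1, 0.49 + 0.49) = min(1, 0.98) = 0.98
¬(x ⊕ x) = 1 − 0.98 = 0.02
¬¬(x ⊕ x) = 1 − 0.02 = 0.98
So the left factor is ¬¬(x ⊕ x) = 0.98.
x ↔ z = 1 − |0.49 − 0.84| = 1 − 0.35 = 0.65
So the right-hand bound is x ↔ z = 0.65.
The residuum of the Łukasiewicz t-norm gives the supremum: min(1, 1 − 0.98 + 0.65).
1 − 0.98 + 0.65 = 0.67, so t = min(1, 0.67) = 0.67.
Check: 0.98 ⊗ 0.67 = max(0, 0.65) = 0.65 ≤ 0.65.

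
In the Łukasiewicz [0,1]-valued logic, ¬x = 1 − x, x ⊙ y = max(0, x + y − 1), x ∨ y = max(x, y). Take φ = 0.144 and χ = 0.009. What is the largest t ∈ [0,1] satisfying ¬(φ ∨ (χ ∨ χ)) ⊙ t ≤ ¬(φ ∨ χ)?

χ ∨ χ = max(0.009, 0.009) = 0.009
φ ∨ (χ ∨ χ) = max(0.144, 0.009) = 0.144
¬(φ ∨ (χ ∨ χ)) = 1 − 0.144 = 0.856
So the left factor is ¬(φ ∨ (χ ∨ χ)) = 0.856.
φ ∨ χ = max(0.144, 0.009) = 0.144
¬(φ ∨ χ) = 1 − 0.144 = 0.856
So the right-hand bound is ¬(φ ∨ χ) = 0.856.
The residuum of the Łukasiewicz t-norm gives the supremum: min(1, 1 − 0.856 + 0.856).
1 − 0.856 + 0.856 = 1.000, so t = min(1, 1.000) = 1.000.
Check: 0.856 ⊙ 1.000 = max(0, 0.856) = 0.856 ≤ 0.856.

1.000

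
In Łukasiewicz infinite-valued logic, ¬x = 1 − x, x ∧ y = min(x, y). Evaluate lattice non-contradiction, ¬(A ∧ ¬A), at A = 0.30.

¬A = 1 − 0.30 = 0.70
A ∧ ¬A = min(0.30, 0.70) = 0.30
¬(A ∧ ¬A) = 1 − 0.30 = 0.70
(The value 0.70 < 1 shows this instance is not satisfied; not a Ł∞-tautology — its value is 1 − min(a, 1−a).)

0.70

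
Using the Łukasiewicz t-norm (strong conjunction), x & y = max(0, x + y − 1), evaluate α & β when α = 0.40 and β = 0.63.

α & β = max(0, 0.40 + 0.63 − 1) = max(0, 0.03) = 0.03
For comparison, the Gödel (minimum) t-norm min(x, y) would give 0.40.

0.03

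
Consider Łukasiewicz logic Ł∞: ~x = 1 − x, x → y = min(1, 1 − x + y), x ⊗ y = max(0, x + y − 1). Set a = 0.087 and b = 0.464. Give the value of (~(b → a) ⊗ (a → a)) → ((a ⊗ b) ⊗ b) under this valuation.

b → a = min(1, 1 − 0.464 + 0.087) = min(1, 0.623) = 0.623
~(b → a) = 1 − 0.623 = 0.377
a → a = min(1, 1 − 0.087 + 0.087) = min(1, 1.000) = 1.000
~(b → a) ⊗ (a → a) = max(0, 0.377 + 1.000 − 1) = max(0, 0.377) = 0.377
a ⊗ b = max(0, 0.087 + 0.464 − 1) = max(0, -0.449) = 0.000
(a ⊗ b) ⊗ b = max(0, 0.000 + 0.464 − 1) = max(0, -0.536) = 0.000
(~(b → a) ⊗ (a → a)) → ((a ⊗ b) ⊗ b) = min(1, 1 − 0.377 + 0.000) = min(1, 0.623) = 0.623

0.623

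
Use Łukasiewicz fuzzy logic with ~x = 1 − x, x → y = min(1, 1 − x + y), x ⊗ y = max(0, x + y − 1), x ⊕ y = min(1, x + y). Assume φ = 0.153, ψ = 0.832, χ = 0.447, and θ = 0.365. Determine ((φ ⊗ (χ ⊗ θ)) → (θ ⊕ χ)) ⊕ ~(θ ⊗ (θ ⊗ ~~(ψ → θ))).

1.000

χ ⊗ θ = max(0, 0.447 + 0.365 − 1) = max(0, -0.188) = 0.000
φ ⊗ (χ ⊗ θ) = max(0, 0.153 + 0.000 − 1) = max(0, -0.847) = 0.000
θ ⊕ χ = min(1, 0.365 + 0.447) = min(1, 0.812) = 0.812
(φ ⊗ (χ ⊗ θ)) → (θ ⊕ χ) = min(1, 1 − 0.000 + 0.812) = min(1, 1.812) = 1.000
ψ → θ = min(1, 1 − 0.832 + 0.365) = min(1, 0.533) = 0.533
~(ψ → θ) = 1 − 0.533 = 0.467
~~(ψ → θ) = 1 − 0.467 = 0.533
θ ⊗ ~~(ψ → θ) = max(0, 0.365 + 0.533 − 1) = max(0, -0.102) = 0.000
θ ⊗ (θ ⊗ ~~(ψ → θ)) = max(0, 0.365 + 0.000 − 1) = max(0, -0.635) = 0.000
~(θ ⊗ (θ ⊗ ~~(ψ → θ))) = 1 − 0.000 = 1.000
((φ ⊗ (χ ⊗ θ)) → (θ ⊕ χ)) ⊕ ~(θ ⊗ (θ ⊗ ~~(ψ → θ))) = min(1, 1.000 + 1.000) = min(1, 2.000) = 1.000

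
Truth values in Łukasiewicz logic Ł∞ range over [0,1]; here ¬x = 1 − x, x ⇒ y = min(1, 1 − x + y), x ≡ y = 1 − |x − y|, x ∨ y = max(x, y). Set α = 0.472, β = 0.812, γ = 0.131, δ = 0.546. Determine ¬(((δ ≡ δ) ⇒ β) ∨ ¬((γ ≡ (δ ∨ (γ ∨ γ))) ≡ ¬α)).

0.188

δ ≡ δ = 1 − |0.546 − 0.546| = 1 − 0.000 = 1.000
(δ ≡ δ) ⇒ β = min(1, 1 − 1.000 + 0.812) = min(1, 0.812) = 0.812
γ ∨ γ = max(0.131, 0.131) = 0.131
δ ∨ (γ ∨ γ) = max(0.546, 0.131) = 0.546
γ ≡ (δ ∨ (γ ∨ γ)) = 1 − |0.131 − 0.546| = 1 − 0.415 = 0.585
¬α = 1 − 0.472 = 0.528
(γ ≡ (δ ∨ (γ ∨ γ))) ≡ ¬α = 1 − |0.585 − 0.528| = 1 − 0.057 = 0.943
¬((γ ≡ (δ ∨ (γ ∨ γ))) ≡ ¬α) = 1 − 0.943 = 0.057
((δ ≡ δ) ⇒ β) ∨ ¬((γ ≡ (δ ∨ (γ ∨ γ))) ≡ ¬α) = max(0.812, 0.057) = 0.812
¬(((δ ≡ δ) ⇒ β) ∨ ¬((γ ≡ (δ ∨ (γ ∨ γ))) ≡ ¬α)) = 1 − 0.812 = 0.188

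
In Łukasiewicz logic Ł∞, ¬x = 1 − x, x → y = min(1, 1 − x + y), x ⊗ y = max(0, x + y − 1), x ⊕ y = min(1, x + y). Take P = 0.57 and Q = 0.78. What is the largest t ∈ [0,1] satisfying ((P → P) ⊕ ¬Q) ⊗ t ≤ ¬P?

0.43

P → P = min(1, 1 − 0.57 + 0.57) = min(1, 1.00) = 1.00
¬Q = 1 − 0.78 = 0.22
(P → P) ⊕ ¬Q = min(1, 1.00 + 0.22) = min(1, 1.22) = 1.00
So the left factor is (P → P) ⊕ ¬Q = 1.00.
¬P = 1 − 0.57 = 0.43
So the right-hand bound is ¬P = 0.43.
The residuum of the Łukasiewicz t-norm gives the supremum: min(1, 1 − 1.00 + 0.43).
1 − 1.00 + 0.43 = 0.43, so t = min(1, 0.43) = 0.43.
Check: 1.00 ⊗ 0.43 = max(0, 0.43) = 0.43 ≤ 0.43.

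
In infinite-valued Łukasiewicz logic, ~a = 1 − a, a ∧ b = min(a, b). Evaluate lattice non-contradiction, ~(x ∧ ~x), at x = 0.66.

~x = 1 − 0.66 = 0.34
x ∧ ~x = min(0.66, 0.34) = 0.34
~(x ∧ ~x) = 1 − 0.34 = 0.66
(The value 0.66 < 1 shows this instance is not satisfied; not a Ł∞-tautology — its value is 1 − min(a, 1−a).)

0.66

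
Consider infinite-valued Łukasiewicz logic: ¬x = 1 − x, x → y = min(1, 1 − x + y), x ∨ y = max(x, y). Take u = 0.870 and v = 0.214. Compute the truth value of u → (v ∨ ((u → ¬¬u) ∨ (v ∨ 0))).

¬u = 1 − 0.870 = 0.130
¬¬u = 1 − 0.130 = 0.870
u → ¬¬u = min(1, 1 − 0.870 + 0.870) = min(1, 1.000) = 1.000
v ∨ 0 = max(0.214, 0.000) = 0.214
(u → ¬¬u) ∨ (v ∨ 0) = max(1.000, 0.214) = 1.000
v ∨ ((u → ¬¬u) ∨ (v ∨ 0)) = max(0.214, 1.000) = 1.000
u → (v ∨ ((u → ¬¬u) ∨ (v ∨ 0))) = min(1, 1 − 0.870 + 1.000) = min(1, 1.130) = 1.000

1.000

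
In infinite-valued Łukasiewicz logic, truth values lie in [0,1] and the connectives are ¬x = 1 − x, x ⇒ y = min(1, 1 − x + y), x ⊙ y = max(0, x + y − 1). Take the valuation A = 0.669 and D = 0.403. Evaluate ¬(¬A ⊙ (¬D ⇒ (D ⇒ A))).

0.669

¬A = 1 − 0.669 = 0.331
¬D = 1 − 0.403 = 0.597
D ⇒ A = min(1, 1 − 0.403 + 0.669) = min(1, 1.266) = 1.000
¬D ⇒ (D ⇒ A) = min(1, 1 − 0.597 + 1.000) = min(1, 1.403) = 1.000
¬A ⊙ (¬D ⇒ (D ⇒ A)) = max(0, 0.331 + 1.000 − 1) = max(0, 0.331) = 0.331
¬(¬A ⊙ (¬D ⇒ (D ⇒ A))) = 1 − 0.331 = 0.669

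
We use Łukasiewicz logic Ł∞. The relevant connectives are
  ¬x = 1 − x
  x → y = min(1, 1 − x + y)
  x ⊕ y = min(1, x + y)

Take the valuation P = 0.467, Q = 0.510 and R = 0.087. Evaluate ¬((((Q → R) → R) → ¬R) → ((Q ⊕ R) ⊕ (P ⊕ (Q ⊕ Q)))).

Q → R = min(1, 1 − 0.510 + 0.087) = min(1, 0.577) = 0.577
(Q → R) → R = min(1, 1 − 0.577 + 0.087) = min(1, 0.510) = 0.510
¬R = 1 − 0.087 = 0.913
((Q → R) → R) → ¬R = min(1, 1 − 0.510 + 0.913) = min(1, 1.403) = 1.000
Q ⊕ R = min(1, 0.510 + 0.087) = min(1, 0.597) = 0.597
Q ⊕ Q = min(1, 0.510 + 0.510) = min(1, 1.020) = 1.000
P ⊕ (Q ⊕ Q) = min(1, 0.467 + 1.000) = min(1, 1.467) = 1.000
(Q ⊕ R) ⊕ (P ⊕ (Q ⊕ Q)) = min(1, 0.597 + 1.000) = min(1, 1.597) = 1.000
(((Q → R) → R) → ¬R) → ((Q ⊕ R) ⊕ (P ⊕ (Q ⊕ Q))) = min(1, 1 − 1.000 + 1.000) = min(1, 1.000) = 1.000
¬((((Q → R) → R) → ¬R) → ((Q ⊕ R) ⊕ (P ⊕ (Q ⊕ Q)))) = 1 − 1.000 = 0.000

0.000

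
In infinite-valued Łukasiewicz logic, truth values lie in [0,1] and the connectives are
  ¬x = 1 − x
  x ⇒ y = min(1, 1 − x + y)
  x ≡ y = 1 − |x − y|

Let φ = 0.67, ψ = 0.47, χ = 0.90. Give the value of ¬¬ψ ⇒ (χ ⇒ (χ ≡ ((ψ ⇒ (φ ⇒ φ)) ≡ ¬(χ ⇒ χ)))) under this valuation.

¬ψ = 1 − 0.47 = 0.53
¬¬ψ = 1 − 0.53 = 0.47
φ ⇒ φ = min(1, 1 − 0.67 + 0.67) = min(1, 1.00) = 1.00
ψ ⇒ (φ ⇒ φ) = min(1, 1 − 0.47 + 1.00) = min(1, 1.53) = 1.00
χ ⇒ χ = min(1, 1 − 0.90 + 0.90) = min(1, 1.00) = 1.00
¬(χ ⇒ χ) = 1 − 1.00 = 0.00
(ψ ⇒ (φ ⇒ φ)) ≡ ¬(χ ⇒ χ) = 1 − |1.00 − 0.00| = 1 − 1.00 = 0.00
χ ≡ ((ψ ⇒ (φ ⇒ φ)) ≡ ¬(χ ⇒ χ)) = 1 − |0.90 − 0.00| = 1 − 0.90 = 0.10
χ ⇒ (χ ≡ ((ψ ⇒ (φ ⇒ φ)) ≡ ¬(χ ⇒ χ))) = min(1, 1 − 0.90 + 0.10) = min(1, 0.20) = 0.20
¬¬ψ ⇒ (χ ⇒ (χ ≡ ((ψ ⇒ (φ ⇒ φ)) ≡ ¬(χ ⇒ χ)))) = min(1, 1 − 0.47 + 0.20) = min(1, 0.73) = 0.73

0.73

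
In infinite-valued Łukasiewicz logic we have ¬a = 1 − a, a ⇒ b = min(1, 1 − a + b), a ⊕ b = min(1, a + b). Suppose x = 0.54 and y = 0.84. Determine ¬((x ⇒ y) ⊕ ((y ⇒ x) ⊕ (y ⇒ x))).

x ⇒ y = min(1, 1 − 0.54 + 0.84) = min(1, 1.30) = 1.00
y ⇒ x = min(1, 1 − 0.84 + 0.54) = min(1, 0.70) = 0.70
(y ⇒ x) ⊕ (y ⇒ x) = min(1, 0.70 + 0.70) = min(1, 1.40) = 1.00
(x ⇒ y) ⊕ ((y ⇒ x) ⊕ (y ⇒ x)) = min(1, 1.00 + 1.00) = min(1, 2.00) = 1.00
¬((x ⇒ y) ⊕ ((y ⇒ x) ⊕ (y ⇒ x))) = 1 − 1.00 = 0.00

0.00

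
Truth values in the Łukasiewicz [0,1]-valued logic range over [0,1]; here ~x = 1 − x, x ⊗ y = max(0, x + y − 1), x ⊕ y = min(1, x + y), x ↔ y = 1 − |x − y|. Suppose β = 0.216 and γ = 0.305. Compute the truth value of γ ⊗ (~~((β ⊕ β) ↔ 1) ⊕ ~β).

0.305

β ⊕ β = min(1, 0.216 + 0.216) = min(1, 0.432) = 0.432
(β ⊕ β) ↔ 1 = 1 − |0.432 − 1.000| = 1 − 0.568 = 0.432
~((β ⊕ β) ↔ 1) = 1 − 0.432 = 0.568
~~((β ⊕ β) ↔ 1) = 1 − 0.568 = 0.432
~β = 1 − 0.216 = 0.784
~~((β ⊕ β) ↔ 1) ⊕ ~β = min(1, 0.432 + 0.784) = min(1, 1.216) = 1.000
γ ⊗ (~~((β ⊕ β) ↔ 1) ⊕ ~β) = max(0, 0.305 + 1.000 − 1) = max(0, 0.305) = 0.305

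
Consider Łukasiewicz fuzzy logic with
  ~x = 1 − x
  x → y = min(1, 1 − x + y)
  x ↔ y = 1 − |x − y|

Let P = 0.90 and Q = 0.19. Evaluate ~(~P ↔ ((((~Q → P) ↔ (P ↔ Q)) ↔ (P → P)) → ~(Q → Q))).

~P = 1 − 0.90 = 0.10
~Q = 1 − 0.19 = 0.81
~Q → P = min(1, 1 − 0.81 + 0.90) = min(1, 1.09) = 1.00
P ↔ Q = 1 − |0.90 − 0.19| = 1 − 0.71 = 0.29
(~Q → P) ↔ (P ↔ Q) = 1 − |1.00 − 0.29| = 1 − 0.71 = 0.29
P → P = min(1, 1 − 0.90 + 0.90) = min(1, 1.00) = 1.00
((~Q → P) ↔ (P ↔ Q)) ↔ (P → P) = 1 − |0.29 − 1.00| = 1 − 0.71 = 0.29
Q → Q = min(1, 1 − 0.19 + 0.19) = min(1, 1.00) = 1.00
~(Q → Q) = 1 − 1.00 = 0.00
(((~Q → P) ↔ (P ↔ Q)) ↔ (P → P)) → ~(Q → Q) = min(1, 1 − 0.29 + 0.00) = min(1, 0.71) = 0.71
~P ↔ ((((~Q → P) ↔ (P ↔ Q)) ↔ (P → P)) → ~(Q → Q)) = 1 − |0.10 − 0.71| = 1 − 0.61 = 0.39
~(~P ↔ ((((~Q → P) ↔ (P ↔ Q)) ↔ (P → P)) → ~(Q → Q))) = 1 − 0.39 = 0.61

0.61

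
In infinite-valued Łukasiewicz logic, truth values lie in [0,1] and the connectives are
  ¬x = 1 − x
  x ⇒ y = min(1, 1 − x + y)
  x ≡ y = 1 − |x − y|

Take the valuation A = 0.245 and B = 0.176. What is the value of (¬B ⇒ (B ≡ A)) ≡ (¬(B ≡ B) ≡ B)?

0.824

¬B = 1 − 0.176 = 0.824
B ≡ A = 1 − |0.176 − 0.245| = 1 − 0.069 = 0.931
¬B ⇒ (B ≡ A) = min(1, 1 − 0.824 + 0.931) = min(1, 1.107) = 1.000
B ≡ B = 1 − |0.176 − 0.176| = 1 − 0.000 = 1.000
¬(B ≡ B) = 1 − 1.000 = 0.000
¬(B ≡ B) ≡ B = 1 − |0.000 − 0.176| = 1 − 0.176 = 0.824
(¬B ⇒ (B ≡ A)) ≡ (¬(B ≡ B) ≡ B) = 1 − |1.000 − 0.824| = 1 − 0.176 = 0.824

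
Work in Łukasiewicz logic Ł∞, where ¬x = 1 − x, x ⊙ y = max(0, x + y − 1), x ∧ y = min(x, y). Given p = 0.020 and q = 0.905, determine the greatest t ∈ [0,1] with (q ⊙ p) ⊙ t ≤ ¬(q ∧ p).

q ⊙ p = max(0, 0.905 + 0.020 − 1) = max(0, -0.075) = 0.000
So the left factor is q ⊙ p = 0.000.
q ∧ p = min(0.905, 0.020) = 0.020
¬(q ∧ p) = 1 − 0.020 = 0.980
So the right-hand bound is ¬(q ∧ p) = 0.980.
The residuum of the Łukasiewicz t-norm gives the supremum: min(1, 1 − 0.000 + 0.980).
1 − 0.000 + 0.980 = 1.980, so t = min(1, 1.980) = 1.000.
Check: 0.000 ⊙ 1.000 = max(0, 0.000) = 0.000 ≤ 0.980.

1.000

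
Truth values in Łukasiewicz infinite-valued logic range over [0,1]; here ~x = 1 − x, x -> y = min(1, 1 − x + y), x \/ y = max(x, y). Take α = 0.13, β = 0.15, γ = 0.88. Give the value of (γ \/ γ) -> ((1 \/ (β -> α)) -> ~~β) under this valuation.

γ \/ γ = max(0.88, 0.88) = 0.88
β -> α = min(1, 1 − 0.15 + 0.13) = min(1, 0.98) = 0.98
1 \/ (β -> α) = max(1.00, 0.98) = 1.00
~β = 1 − 0.15 = 0.85
~~β = 1 − 0.85 = 0.15
(1 \/ (β -> α)) -> ~~β = min(1, 1 − 1.00 + 0.15) = min(1, 0.15) = 0.15
(γ \/ γ) -> ((1 \/ (β -> α)) -> ~~β) = min(1, 1 − 0.88 + 0.15) = min(1, 0.27) = 0.27

0.27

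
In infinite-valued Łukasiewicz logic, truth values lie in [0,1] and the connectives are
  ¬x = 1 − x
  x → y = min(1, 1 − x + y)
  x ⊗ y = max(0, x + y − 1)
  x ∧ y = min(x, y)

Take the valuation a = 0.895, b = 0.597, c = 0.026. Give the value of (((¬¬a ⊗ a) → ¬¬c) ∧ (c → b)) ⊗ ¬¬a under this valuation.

0.131

¬a = 1 − 0.895 = 0.105
¬¬a = 1 − 0.105 = 0.895
¬¬a ⊗ a = max(0, 0.895 + 0.895 − 1) = max(0, 0.790) = 0.790
¬c = 1 − 0.026 = 0.974
¬¬c = 1 − 0.974 = 0.026
(¬¬a ⊗ a) → ¬¬c = min(1, 1 − 0.790 + 0.026) = min(1, 0.236) = 0.236
c → b = min(1, 1 − 0.026 + 0.597) = min(1, 1.571) = 1.000
((¬¬a ⊗ a) → ¬¬c) ∧ (c → b) = min(0.236, 1.000) = 0.236
(((¬¬a ⊗ a) → ¬¬c) ∧ (c → b)) ⊗ ¬¬a = max(0, 0.236 + 0.895 − 1) = max(0, 0.131) = 0.131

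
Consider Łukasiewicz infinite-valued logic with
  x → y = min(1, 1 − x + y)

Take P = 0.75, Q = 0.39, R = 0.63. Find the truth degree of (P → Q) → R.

0.99

P → Q = min(1, 1 − 0.75 + 0.39) = min(1, 0.64) = 0.64
(P → Q) → R = min(1, 1 − 0.64 + 0.63) = min(1, 0.99) = 0.99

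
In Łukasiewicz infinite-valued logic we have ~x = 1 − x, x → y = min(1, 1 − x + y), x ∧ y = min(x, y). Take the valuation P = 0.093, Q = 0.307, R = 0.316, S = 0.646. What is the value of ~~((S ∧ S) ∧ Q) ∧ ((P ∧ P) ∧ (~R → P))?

S ∧ S = min(0.646, 0.646) = 0.646
(S ∧ S) ∧ Q = min(0.646, 0.307) = 0.307
~((S ∧ S) ∧ Q) = 1 − 0.307 = 0.693
~~((S ∧ S) ∧ Q) = 1 − 0.693 = 0.307
P ∧ P = min(0.093, 0.093) = 0.093
~R = 1 − 0.316 = 0.684
~R → P = min(1, 1 − 0.684 + 0.093) = min(1, 0.409) = 0.409
(P ∧ P) ∧ (~R → P) = min(0.093, 0.409) = 0.093
~~((S ∧ S) ∧ Q) ∧ ((P ∧ P) ∧ (~R → P)) = min(0.307, 0.093) = 0.093

0.093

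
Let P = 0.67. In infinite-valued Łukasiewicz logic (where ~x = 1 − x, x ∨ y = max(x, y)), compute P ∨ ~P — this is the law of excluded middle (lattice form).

0.67

~P = 1 − 0.67 = 0.33
P ∨ ~P = max(0.67, 0.33) = 0.67
(The value 0.67 < 1 shows this instance is not satisfied; not a Ł∞-tautology — its value is max(a, 1−a).)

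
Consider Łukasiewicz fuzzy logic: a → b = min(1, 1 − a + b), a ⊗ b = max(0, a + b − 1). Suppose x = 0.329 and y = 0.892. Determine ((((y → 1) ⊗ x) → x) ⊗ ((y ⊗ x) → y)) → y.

y → 1 = min(1, 1 − 0.892 + 1.000) = min(1, 1.108) = 1.000
(y → 1) ⊗ x = max(0, 1.000 + 0.329 − 1) = max(0, 0.329) = 0.329
((y → 1) ⊗ x) → x = min(1, 1 − 0.329 + 0.329) = min(1, 1.000) = 1.000
y ⊗ x = max(0, 0.892 + 0.329 − 1) = max(0, 0.221) = 0.221
(y ⊗ x) → y = min(1, 1 − 0.221 + 0.892) = min(1, 1.671) = 1.000
(((y → 1) ⊗ x) → x) ⊗ ((y ⊗ x) → y) = max(0, 1.000 + 1.000 − 1) = max(0, 1.000) = 1.000
((((y → 1) ⊗ x) → x) ⊗ ((y ⊗ x) → y)) → y = min(1, 1 − 1.000 + 0.892) = min(1, 0.892) = 0.892

0.892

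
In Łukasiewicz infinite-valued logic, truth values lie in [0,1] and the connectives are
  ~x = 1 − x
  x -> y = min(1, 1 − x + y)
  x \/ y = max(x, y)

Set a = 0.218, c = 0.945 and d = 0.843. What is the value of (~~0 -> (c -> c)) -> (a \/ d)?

0.843

~0 = 1 − 0.000 = 1.000
~~0 = 1 − 1.000 = 0.000
c -> c = min(1, 1 − 0.945 + 0.945) = min(1, 1.000) = 1.000
~~0 -> (c -> c) = min(1, 1 − 0.000 + 1.000) = min(1, 2.000) = 1.000
a \/ d = max(0.218, 0.843) = 0.843
(~~0 -> (c -> c)) -> (a \/ d) = min(1, 1 − 1.000 + 0.843) = min(1, 0.843) = 0.843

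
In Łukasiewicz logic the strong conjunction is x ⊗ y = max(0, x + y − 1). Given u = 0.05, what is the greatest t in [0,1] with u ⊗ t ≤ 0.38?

The residuum of the Łukasiewicz t-norm gives the supremum: min(1, 1 − 0.05 + 0.38).
1 − 0.05 + 0.38 = 1.33, so t = min(1, 1.33) = 1.00.
Check: 0.05 ⊗ 1.00 = max(0, 0.05) = 0.05 ≤ 0.38.

1.00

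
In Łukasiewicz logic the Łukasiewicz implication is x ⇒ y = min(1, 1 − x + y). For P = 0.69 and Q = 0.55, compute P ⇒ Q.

P ⇒ Q = min(1, 1 − 0.69 + 0.55) = min(1, 0.86) = 0.86
For comparison, the Gödel implication (1 if x ≤ y else y) would give 0.55.

0.86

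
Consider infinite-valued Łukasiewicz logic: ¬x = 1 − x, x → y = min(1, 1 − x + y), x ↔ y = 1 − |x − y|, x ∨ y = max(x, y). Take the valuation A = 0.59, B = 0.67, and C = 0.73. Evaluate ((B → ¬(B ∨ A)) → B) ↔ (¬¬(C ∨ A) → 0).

0.27

B ∨ A = max(0.67, 0.59) = 0.67
¬(B ∨ A) = 1 − 0.67 = 0.33
B → ¬(B ∨ A) = min(1, 1 − 0.67 + 0.33) = min(1, 0.66) = 0.66
(B → ¬(B ∨ A)) → B = min(1, 1 − 0.66 + 0.67) = min(1, 1.01) = 1.00
C ∨ A = max(0.73, 0.59) = 0.73
¬(C ∨ A) = 1 − 0.73 = 0.27
¬¬(C ∨ A) = 1 − 0.27 = 0.73
¬¬(C ∨ A) → 0 = min(1, 1 − 0.73 + 0.00) = min(1, 0.27) = 0.27
((B → ¬(B ∨ A)) → B) ↔ (¬¬(C ∨ A) → 0) = 1 − |1.00 − 0.27| = 1 − 0.73 = 0.27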